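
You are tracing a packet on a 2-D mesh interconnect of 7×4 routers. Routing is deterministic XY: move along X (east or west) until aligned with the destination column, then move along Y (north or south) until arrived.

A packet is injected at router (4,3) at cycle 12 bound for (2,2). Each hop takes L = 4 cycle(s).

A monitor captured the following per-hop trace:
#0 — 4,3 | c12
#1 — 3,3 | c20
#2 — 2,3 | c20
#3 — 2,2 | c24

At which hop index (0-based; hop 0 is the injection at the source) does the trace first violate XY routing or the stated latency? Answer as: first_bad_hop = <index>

  1: Δx=-1 Δy=+0 Δt=8 [BAD: Δcyc=8≠L]

first_bad_hop = 1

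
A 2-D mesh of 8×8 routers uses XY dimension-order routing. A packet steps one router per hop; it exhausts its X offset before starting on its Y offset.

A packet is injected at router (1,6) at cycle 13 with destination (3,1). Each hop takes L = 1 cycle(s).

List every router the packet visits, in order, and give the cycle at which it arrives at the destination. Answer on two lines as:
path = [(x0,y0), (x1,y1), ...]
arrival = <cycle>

src (1,6)  cyc=13
E→(2,6)  cyc=14
E→(3,6)  cyc=15
S→(3,5)  cyc=16
S→(3,4)  cyc=17
S→(3,3)  cyc=18
S→(3,2)  cyc=19
S→(3,1)  cyc=20

path = [(1,6), (2,6), (3,6), (3,5), (3,4), (3,3), (3,2), (3,1)]
arrival = 20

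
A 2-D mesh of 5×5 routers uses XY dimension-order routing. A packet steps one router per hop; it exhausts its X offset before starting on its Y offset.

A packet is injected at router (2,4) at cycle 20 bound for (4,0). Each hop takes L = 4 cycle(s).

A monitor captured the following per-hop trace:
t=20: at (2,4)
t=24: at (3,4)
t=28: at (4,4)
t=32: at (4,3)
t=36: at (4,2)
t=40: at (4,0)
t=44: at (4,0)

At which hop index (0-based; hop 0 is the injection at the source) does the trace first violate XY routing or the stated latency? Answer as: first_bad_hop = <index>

[1] (+1,+0) / 4c ⇒ ok
[2] (+1,+0) / 4c ⇒ ok
[3] (+0,-1) / 4c ⇒ ok
[4] (+0,-1) / 4c ⇒ ok
[5] (+0,-2) / 4c ⇒ BAD: non-unit step

first_bad_hop = 5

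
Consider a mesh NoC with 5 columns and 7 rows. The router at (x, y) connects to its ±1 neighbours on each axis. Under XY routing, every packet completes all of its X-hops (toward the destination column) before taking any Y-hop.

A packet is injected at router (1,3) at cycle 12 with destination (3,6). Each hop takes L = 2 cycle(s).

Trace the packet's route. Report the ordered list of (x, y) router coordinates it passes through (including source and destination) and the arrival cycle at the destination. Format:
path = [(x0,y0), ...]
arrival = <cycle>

#0 — 1,3 | c12
#1 — 2,3 | c14 | E
#2 — 3,3 | c16 | E
#3 — 3,4 | c18 | N
#4 — 3,5 | c20 | N
#5 — 3,6 | c22 | N

path = [(1,3), (2,3), (3,3), (3,4), (3,5), (3,6)]
arrival = 22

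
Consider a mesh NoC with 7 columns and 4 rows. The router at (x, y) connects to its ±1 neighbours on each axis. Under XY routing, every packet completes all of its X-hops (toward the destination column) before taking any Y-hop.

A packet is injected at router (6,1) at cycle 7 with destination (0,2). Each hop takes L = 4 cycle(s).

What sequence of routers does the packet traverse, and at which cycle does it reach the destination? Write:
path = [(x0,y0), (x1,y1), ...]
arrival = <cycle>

path = [(6,1), (5,1), (4,1), (3,1), (2,1), (1,1), (0,1), (0,2)]
arrival = 35

  0. router=(6,1) cycle=7 (inject)
  1. router=(5,1) cycle=11 dir=W
  2. router=(4,1) cycle=15 dir=W
  3. router=(3,1) cycle=19 dir=W
  4. router=(2,1) cycle=23 dir=W
  5. router=(1,1) cycle=27 dir=W
  6. router=(0,1) cycle=31 dir=W
  7. router=(0,2) cycle=35 dir=N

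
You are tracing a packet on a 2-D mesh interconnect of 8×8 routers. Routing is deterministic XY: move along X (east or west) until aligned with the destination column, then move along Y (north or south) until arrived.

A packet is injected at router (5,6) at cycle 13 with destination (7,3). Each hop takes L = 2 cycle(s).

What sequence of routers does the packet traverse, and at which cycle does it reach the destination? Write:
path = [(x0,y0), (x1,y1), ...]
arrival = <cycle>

path = [(5,6), (6,6), (7,6), (7,5), (7,4), (7,3)]
arrival = 23

[0] x=5 y=6 t=13
[1] x=6 y=6 t=15 →E
[2] x=7 y=6 t=17 →E
[3] x=7 y=5 t=19 →S
[4] x=7 y=4 t=21 →S
[5] x=7 y=3 t=23 →S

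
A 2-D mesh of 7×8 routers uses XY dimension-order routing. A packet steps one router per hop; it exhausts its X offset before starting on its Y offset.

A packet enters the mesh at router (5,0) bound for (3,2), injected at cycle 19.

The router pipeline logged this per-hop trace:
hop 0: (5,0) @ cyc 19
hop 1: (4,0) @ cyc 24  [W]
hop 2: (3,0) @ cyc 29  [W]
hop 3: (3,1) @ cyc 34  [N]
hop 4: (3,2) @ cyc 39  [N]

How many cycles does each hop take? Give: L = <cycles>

L = 5

From hop 0 (19) to hop 1 (24): +5 cycles.
One hop costs L cycles, so L = 5.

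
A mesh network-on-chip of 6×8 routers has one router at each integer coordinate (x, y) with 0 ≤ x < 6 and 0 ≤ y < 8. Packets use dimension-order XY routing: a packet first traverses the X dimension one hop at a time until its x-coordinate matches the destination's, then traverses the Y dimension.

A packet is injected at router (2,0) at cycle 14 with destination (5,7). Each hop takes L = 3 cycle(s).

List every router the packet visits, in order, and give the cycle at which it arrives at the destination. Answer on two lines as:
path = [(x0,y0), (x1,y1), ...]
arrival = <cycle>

path = [(2,0), (3,0), (4,0), (5,0), (5,1), (5,2), (5,3), (5,4), (5,5), (5,6), (5,7)]
arrival = 44

hop 0: (2,0) @ cyc 14
hop 1: (3,0) @ cyc 17  [E]
hop 2: (4,0) @ cyc 20  [E]
hop 3: (5,0) @ cyc 23  [E]
hop 4: (5,1) @ cyc 26  [N]
hop 5: (5,2) @ cyc 29  [N]
hop 6: (5,3) @ cyc 32  [N]
hop 7: (5,4) @ cyc 35  [N]
hop 8: (5,5) @ cyc 38  [N]
hop 9: (5,6) @ cyc 41  [N]
hop 10: (5,7) @ cyc 44  [N]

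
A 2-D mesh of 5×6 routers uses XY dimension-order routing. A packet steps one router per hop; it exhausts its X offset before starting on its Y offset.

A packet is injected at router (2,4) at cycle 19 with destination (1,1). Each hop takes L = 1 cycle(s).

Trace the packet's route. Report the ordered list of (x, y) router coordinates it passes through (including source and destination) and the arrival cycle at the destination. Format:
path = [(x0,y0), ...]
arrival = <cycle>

hop 0: (2,4) @ cyc 19
hop 1: (1,4) @ cyc 20  [W]
hop 2: (1,3) @ cyc 21  [S]
hop 3: (1,2) @ cyc 22  [S]
hop 4: (1,1) @ cyc 23  [S]

path = [(2,4), (1,4), (1,3), (1,2), (1,1)]
arrival = 23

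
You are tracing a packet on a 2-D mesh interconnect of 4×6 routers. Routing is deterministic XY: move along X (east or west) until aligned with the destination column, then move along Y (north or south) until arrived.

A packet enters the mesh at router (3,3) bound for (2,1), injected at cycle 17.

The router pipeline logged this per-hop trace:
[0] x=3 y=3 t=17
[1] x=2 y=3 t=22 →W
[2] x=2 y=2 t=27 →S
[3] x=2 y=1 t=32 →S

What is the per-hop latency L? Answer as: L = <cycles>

From hop 0 (17) to hop 1 (22): +5 cycles.
One hop costs L cycles, so L = 5.

L = 5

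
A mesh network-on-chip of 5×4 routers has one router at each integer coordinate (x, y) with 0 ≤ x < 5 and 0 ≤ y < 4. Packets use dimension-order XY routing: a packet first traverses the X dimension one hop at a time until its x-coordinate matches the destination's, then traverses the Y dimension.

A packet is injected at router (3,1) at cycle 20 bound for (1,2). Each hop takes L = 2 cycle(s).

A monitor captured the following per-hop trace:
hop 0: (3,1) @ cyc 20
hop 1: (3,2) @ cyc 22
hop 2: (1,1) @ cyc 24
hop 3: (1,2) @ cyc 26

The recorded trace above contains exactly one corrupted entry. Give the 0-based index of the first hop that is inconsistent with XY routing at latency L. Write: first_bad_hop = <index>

first_bad_hop = 1

check 1→ d=(0,1) cyc+2: BAD: Y-move but x=3≠1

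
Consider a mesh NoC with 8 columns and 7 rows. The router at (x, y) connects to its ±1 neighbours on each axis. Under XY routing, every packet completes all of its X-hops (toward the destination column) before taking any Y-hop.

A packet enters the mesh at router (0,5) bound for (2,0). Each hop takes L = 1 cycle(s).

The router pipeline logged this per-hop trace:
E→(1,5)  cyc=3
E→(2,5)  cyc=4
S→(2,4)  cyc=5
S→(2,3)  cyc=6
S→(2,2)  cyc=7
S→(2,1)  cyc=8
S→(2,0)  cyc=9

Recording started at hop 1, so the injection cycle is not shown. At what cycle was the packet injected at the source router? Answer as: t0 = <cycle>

cyc[1] = 3 and cyc[k] = t0 + k·L for every k.
So t0 = 3 − 1·1 = 2.

t0 = 2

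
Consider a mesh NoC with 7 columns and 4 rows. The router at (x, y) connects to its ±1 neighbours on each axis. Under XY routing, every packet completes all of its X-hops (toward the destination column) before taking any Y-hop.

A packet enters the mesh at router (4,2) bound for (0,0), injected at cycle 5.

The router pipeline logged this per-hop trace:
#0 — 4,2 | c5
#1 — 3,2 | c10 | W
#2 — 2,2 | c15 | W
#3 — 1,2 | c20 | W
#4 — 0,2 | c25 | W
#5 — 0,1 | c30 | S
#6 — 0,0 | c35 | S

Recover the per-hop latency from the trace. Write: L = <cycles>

L = 5

Between hops 0 and 1 the cycle counter advances 10 − 5 = 5.
That increment is L by definition: L = 5.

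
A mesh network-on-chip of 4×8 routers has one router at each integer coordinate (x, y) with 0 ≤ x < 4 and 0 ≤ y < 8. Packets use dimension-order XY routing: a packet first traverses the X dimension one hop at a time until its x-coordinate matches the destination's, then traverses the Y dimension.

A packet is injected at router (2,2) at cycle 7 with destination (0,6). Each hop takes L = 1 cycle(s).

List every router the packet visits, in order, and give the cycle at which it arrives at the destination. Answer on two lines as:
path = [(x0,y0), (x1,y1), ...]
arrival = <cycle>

  0. router=(2,2) cycle=7 (inject)
  1. router=(1,2) cycle=8 dir=W
  2. router=(0,2) cycle=9 dir=W
  3. router=(0,3) cycle=10 dir=N
  4. router=(0,4) cycle=11 dir=N
  5. router=(0,5) cycle=12 dir=N
  6. router=(0,6) cycle=13 dir=N

path = [(2,2), (1,2), (0,2), (0,3), (0,4), (0,5), (0,6)]
arrival = 13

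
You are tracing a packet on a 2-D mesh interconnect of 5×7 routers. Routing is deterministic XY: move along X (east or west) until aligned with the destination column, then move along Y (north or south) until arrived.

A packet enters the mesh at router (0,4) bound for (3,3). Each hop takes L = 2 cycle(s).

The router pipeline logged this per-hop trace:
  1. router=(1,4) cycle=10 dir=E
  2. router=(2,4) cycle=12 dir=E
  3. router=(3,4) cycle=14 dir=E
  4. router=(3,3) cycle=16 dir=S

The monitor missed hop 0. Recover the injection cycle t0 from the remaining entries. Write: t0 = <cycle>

Hop 1 reached at cycle 10; hop k is at t0 + k·L.
t0 = cyc[1] − L = 10 − 2 = 8.

t0 = 8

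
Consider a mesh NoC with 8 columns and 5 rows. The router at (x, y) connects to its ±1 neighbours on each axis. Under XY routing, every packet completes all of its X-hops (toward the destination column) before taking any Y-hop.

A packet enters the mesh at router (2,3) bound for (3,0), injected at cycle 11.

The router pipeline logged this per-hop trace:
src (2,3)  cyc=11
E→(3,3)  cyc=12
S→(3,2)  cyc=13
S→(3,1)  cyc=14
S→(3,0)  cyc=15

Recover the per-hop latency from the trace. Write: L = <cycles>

Between hops 0 and 1 the cycle counter advances 12 − 11 = 1.
One hop costs L cycles, so L = 1.

L = 1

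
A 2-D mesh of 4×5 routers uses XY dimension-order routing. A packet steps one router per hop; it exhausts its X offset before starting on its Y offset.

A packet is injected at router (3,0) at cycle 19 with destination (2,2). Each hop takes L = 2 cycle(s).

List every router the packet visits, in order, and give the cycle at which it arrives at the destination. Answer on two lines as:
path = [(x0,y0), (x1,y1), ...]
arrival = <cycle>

[0] x=3 y=0 t=19
[1] x=2 y=0 t=21 →W
[2] x=2 y=1 t=23 →N
[3] x=2 y=2 t=25 →N

path = [(3,0), (2,0), (2,1), (2,2)]
arrival = 25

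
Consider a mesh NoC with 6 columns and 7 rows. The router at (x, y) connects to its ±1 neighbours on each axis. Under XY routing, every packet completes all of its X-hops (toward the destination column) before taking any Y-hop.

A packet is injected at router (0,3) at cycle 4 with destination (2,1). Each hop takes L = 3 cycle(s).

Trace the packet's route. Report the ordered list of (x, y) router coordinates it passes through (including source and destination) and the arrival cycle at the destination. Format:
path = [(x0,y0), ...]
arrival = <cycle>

[0] x=0 y=3 t=4
[1] x=1 y=3 t=7 →E
[2] x=2 y=3 t=10 →E
[3] x=2 y=2 t=13 →S
[4] x=2 y=1 t=16 →S

path = [(0,3), (1,3), (2,3), (2,2), (2,1)]
arrival = 16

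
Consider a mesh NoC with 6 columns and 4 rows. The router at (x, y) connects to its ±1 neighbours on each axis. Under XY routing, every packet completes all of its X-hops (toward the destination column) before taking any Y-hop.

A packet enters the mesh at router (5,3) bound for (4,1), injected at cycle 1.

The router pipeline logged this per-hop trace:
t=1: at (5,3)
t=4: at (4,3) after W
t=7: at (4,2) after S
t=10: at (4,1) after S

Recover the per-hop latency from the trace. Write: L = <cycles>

Between hops 0 and 1 the cycle counter advances 4 − 1 = 3.
Each hop adds L, hence L = 3.

L = 3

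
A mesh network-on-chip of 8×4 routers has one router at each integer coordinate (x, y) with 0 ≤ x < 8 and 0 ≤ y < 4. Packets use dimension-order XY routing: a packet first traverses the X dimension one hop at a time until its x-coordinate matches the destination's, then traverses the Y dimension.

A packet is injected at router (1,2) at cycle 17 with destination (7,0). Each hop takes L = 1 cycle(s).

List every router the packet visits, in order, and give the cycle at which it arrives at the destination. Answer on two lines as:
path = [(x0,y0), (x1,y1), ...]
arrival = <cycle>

  0. router=(1,2) cycle=17 (inject)
  1. router=(2,2) cycle=18 dir=E
  2. router=(3,2) cycle=19 dir=E
  3. router=(4,2) cycle=20 dir=E
  4. router=(5,2) cycle=21 dir=E
  5. router=(6,2) cycle=22 dir=E
  6. router=(7,2) cycle=23 dir=E
  7. router=(7,1) cycle=24 dir=S
  8. router=(7,0) cycle=25 dir=S

path = [(1,2), (2,2), (3,2), (4,2), (5,2), (6,2), (7,2), (7,1), (7,0)]
arrival = 25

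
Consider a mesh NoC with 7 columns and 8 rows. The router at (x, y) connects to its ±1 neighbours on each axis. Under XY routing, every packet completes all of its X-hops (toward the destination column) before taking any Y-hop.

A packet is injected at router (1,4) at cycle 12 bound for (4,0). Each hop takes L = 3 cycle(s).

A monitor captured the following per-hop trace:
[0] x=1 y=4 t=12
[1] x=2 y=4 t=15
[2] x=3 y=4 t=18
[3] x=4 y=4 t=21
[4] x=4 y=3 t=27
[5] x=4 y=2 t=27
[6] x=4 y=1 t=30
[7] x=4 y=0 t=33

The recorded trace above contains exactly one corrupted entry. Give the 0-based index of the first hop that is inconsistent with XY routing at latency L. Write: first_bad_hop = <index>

first_bad_hop = 4

check 1→ d=(1,0) cyc+3: ok
check 2→ d=(1,0) cyc+3: ok
check 3→ d=(1,0) cyc+3: ok
check 4→ d=(0,-1) cyc+6: BAD: Δcyc=6≠L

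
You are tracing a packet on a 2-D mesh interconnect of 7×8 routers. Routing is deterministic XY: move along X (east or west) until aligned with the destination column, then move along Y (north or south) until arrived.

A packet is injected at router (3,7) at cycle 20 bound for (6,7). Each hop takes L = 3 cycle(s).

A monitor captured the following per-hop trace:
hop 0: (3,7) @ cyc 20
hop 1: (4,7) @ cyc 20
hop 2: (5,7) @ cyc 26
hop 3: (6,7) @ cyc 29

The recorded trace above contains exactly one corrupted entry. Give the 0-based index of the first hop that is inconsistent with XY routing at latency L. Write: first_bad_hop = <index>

  1: Δx=+1 Δy=+0 Δt=0 [BAD: Δcyc=0≠L]

first_bad_hop = 1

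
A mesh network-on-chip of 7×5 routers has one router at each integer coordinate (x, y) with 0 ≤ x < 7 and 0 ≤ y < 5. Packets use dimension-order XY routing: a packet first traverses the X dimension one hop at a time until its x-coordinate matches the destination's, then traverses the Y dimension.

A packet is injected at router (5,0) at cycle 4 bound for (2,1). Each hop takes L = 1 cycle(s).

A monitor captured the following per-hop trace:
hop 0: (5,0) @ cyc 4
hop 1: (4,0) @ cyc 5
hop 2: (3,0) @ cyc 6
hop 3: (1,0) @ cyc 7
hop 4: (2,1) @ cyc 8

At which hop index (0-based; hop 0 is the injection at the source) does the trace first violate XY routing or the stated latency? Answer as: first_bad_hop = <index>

first_bad_hop = 3

[1] (-1,+0) / 1c ⇒ ok
[2] (-1,+0) / 1c ⇒ ok
[3] (-2,+0) / 1c ⇒ BAD: non-unit step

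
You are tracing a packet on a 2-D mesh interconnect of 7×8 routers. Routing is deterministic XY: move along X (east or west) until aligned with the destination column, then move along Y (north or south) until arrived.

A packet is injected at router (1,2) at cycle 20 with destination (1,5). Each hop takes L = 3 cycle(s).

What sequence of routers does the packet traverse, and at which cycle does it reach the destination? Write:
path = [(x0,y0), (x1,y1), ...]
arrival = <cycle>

[0] x=1 y=2 t=20
[1] x=1 y=3 t=23 →N
[2] x=1 y=4 t=26 →N
[3] x=1 y=5 t=29 →N

path = [(1,2), (1,3), (1,4), (1,5)]
arrival = 29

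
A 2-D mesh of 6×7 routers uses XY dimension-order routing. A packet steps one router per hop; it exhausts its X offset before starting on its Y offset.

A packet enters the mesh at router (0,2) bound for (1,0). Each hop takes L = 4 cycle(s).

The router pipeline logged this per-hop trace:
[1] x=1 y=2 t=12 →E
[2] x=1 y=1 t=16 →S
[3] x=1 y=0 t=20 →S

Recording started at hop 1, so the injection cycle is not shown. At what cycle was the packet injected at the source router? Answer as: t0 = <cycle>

t0 = 8

Hop 1 reached at cycle 12; hop k is at t0 + k·L.
So t0 = 12 − 1·4 = 8.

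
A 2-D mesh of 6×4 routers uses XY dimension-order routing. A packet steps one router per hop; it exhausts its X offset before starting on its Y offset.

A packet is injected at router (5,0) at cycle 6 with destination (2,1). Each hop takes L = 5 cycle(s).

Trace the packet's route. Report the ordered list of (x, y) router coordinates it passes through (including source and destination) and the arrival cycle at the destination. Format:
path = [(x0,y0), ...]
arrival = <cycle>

[0] x=5 y=0 t=6
[1] x=4 y=0 t=11 →W
[2] x=3 y=0 t=16 →W
[3] x=2 y=0 t=21 →W
[4] x=2 y=1 t=26 →N

path = [(5,0), (4,0), (3,0), (2,0), (2,1)]
arrival = 26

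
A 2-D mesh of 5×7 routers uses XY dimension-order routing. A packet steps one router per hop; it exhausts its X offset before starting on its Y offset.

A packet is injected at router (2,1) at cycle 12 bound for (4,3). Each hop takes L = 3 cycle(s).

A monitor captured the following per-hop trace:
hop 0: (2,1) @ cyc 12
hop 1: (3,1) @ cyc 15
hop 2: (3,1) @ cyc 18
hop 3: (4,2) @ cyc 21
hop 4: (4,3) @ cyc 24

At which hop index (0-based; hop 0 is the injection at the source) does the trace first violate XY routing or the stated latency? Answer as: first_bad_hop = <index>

first_bad_hop = 2

hop 1: step (+1,+0), +3 cyc — ok
hop 2: step (+0,+0), +3 cyc — BAD: non-unit step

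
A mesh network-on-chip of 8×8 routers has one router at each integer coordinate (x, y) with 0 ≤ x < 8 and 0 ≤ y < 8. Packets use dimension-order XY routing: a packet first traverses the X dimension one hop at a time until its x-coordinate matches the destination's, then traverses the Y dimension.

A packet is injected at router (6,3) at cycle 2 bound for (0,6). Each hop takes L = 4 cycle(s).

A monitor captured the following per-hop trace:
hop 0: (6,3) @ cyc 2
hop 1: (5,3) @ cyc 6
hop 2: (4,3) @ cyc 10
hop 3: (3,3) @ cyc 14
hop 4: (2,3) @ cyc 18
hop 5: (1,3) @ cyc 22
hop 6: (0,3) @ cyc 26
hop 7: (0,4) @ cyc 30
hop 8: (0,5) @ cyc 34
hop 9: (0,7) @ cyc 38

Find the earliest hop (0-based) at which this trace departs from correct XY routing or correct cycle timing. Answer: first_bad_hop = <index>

first_bad_hop = 9

  1: Δx=-1 Δy=+0 Δt=4 [ok]
  2: Δx=-1 Δy=+0 Δt=4 [ok]
  3: Δx=-1 Δy=+0 Δt=4 [ok]
  4: Δx=-1 Δy=+0 Δt=4 [ok]
  5: Δx=-1 Δy=+0 Δt=4 [ok]
  6: Δx=-1 Δy=+0 Δt=4 [ok]
  7: Δx=+0 Δy=+1 Δt=4 [ok]
  8: Δx=+0 Δy=+1 Δt=4 [ok]
  9: Δx=+0 Δy=+2 Δt=4 [BAD: non-unit step]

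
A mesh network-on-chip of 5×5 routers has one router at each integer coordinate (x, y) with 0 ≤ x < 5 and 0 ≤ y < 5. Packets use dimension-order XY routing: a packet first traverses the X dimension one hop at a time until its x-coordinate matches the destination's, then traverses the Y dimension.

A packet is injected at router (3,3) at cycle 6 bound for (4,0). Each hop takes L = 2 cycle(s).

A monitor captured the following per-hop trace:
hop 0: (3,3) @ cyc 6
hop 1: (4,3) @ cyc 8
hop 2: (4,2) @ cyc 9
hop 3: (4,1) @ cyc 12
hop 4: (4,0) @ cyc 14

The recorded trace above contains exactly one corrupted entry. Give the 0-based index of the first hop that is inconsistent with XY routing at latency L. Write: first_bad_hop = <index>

  1: Δx=+1 Δy=+0 Δt=2 [ok]
  2: Δx=+0 Δy=-1 Δt=1 [BAD: Δcyc=1≠L]

first_bad_hop = 2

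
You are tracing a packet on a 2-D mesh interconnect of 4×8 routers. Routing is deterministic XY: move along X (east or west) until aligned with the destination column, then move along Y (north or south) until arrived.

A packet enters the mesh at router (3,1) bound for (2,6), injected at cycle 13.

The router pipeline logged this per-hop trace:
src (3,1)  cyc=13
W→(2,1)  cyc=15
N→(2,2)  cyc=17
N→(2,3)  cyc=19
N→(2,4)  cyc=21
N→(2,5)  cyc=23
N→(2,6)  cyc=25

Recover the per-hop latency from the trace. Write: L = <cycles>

L = 2

From hop 0 (13) to hop 1 (15): +2 cycles.
Each hop adds L, hence L = 2.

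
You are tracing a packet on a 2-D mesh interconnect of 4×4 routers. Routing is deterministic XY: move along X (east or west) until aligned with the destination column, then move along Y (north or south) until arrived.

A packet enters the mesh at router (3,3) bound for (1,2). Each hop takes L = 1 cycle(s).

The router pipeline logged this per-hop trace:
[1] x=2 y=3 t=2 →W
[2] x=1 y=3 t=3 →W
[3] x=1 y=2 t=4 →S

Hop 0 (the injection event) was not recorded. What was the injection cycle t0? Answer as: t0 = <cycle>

At hop 1 the cycle is 2; in general cyc_k = t0 + kL.
So t0 = 2 − 1·1 = 1.

t0 = 1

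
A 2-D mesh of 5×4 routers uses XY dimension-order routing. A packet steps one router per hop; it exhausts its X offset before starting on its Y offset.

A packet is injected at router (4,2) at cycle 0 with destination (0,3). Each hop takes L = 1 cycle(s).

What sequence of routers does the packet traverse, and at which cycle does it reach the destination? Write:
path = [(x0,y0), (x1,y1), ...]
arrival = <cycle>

path = [(4,2), (3,2), (2,2), (1,2), (0,2), (0,3)]
arrival = 5

hop 0: (4,2) @ cyc 0
hop 1: (3,2) @ cyc 1  [W]
hop 2: (2,2) @ cyc 2  [W]
hop 3: (1,2) @ cyc 3  [W]
hop 4: (0,2) @ cyc 4  [W]
hop 5: (0,3) @ cyc 5  [N]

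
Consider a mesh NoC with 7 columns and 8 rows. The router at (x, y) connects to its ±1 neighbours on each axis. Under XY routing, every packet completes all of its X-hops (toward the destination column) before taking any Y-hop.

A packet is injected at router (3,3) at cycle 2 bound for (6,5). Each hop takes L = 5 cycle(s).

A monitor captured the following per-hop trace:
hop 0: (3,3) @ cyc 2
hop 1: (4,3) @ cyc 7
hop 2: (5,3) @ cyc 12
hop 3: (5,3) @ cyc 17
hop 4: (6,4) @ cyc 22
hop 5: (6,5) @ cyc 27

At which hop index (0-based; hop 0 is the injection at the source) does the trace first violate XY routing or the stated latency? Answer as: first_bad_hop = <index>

first_bad_hop = 3

check 1→ d=(1,0) cyc+5: ok
check 2→ d=(1,0) cyc+5: ok
check 3→ d=(0,0) cyc+5: BAD: non-unit step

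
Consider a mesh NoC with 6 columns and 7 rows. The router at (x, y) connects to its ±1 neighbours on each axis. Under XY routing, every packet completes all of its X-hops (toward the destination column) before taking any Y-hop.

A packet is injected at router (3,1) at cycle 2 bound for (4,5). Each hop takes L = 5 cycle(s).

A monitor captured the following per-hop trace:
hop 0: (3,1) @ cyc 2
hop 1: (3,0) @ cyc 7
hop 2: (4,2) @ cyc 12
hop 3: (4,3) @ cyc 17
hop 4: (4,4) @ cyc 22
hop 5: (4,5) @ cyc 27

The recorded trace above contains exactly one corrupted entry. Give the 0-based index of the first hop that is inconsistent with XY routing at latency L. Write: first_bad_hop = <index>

  1: Δx=+0 Δy=-1 Δt=5 [BAD: Y-move but x=3≠4]

first_bad_hop = 1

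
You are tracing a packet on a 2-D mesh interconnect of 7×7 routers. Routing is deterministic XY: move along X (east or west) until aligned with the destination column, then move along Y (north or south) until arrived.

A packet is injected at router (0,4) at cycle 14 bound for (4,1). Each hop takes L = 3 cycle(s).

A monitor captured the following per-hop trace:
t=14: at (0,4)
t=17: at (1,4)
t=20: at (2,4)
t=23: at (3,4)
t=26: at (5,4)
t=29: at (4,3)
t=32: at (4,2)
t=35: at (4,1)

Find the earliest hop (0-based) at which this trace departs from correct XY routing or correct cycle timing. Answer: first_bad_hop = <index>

  1: Δx=+1 Δy=+0 Δt=3 [ok]
  2: Δx=+1 Δy=+0 Δt=3 [ok]
  3: Δx=+1 Δy=+0 Δt=3 [ok]
  4: Δx=+2 Δy=+0 Δt=3 [BAD: non-unit step]

first_bad_hop = 4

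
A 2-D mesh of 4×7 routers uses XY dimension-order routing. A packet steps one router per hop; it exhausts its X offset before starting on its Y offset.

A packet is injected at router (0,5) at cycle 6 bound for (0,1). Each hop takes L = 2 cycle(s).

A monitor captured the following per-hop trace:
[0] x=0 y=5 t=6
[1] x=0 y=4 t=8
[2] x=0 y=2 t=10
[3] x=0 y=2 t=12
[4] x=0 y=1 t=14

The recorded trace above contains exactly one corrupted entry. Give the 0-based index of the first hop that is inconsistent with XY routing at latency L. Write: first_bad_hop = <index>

check 1→ d=(0,-1) cyc+2: ok
check 2→ d=(0,-2) cyc+2: BAD: non-unit step

first_bad_hop = 2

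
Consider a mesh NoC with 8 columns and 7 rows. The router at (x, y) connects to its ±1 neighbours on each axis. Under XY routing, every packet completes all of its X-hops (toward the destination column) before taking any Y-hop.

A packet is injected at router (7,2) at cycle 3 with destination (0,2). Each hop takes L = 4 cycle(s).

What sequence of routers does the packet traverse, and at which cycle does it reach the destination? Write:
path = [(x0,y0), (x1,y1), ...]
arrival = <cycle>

hop 0: (7,2) @ cyc 3
hop 1: (6,2) @ cyc 7  [W]
hop 2: (5,2) @ cyc 11  [W]
hop 3: (4,2) @ cyc 15  [W]
hop 4: (3,2) @ cyc 19  [W]
hop 5: (2,2) @ cyc 23  [W]
hop 6: (1,2) @ cyc 27  [W]
hop 7: (0,2) @ cyc 31  [W]

path = [(7,2), (6,2), (5,2), (4,2), (3,2), (2,2), (1,2), (0,2)]
arrival = 31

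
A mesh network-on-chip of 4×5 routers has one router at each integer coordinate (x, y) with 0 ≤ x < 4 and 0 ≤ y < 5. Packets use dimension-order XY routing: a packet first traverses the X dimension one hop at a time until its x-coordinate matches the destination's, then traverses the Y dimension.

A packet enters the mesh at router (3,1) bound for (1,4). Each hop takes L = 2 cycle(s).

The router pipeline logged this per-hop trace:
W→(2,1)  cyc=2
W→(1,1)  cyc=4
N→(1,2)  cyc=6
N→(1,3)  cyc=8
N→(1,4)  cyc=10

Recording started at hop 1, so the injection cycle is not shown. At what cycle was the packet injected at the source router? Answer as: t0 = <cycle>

t0 = 0

cyc[1] = 2 and cyc[k] = t0 + k·L for every k.
t0 = cyc[1] − L = 2 − 2 = 0.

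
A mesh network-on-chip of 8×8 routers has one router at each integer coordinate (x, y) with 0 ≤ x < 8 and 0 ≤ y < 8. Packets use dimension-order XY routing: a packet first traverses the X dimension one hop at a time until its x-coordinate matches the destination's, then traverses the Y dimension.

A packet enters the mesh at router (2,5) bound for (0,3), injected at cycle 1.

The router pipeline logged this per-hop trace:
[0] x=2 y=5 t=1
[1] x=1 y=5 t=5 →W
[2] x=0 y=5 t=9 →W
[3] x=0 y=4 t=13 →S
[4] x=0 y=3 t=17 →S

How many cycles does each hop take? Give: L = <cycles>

L = 4

cyc[1] − cyc[0] = 5 − 1 = 4.
That increment is L by definition: L = 4.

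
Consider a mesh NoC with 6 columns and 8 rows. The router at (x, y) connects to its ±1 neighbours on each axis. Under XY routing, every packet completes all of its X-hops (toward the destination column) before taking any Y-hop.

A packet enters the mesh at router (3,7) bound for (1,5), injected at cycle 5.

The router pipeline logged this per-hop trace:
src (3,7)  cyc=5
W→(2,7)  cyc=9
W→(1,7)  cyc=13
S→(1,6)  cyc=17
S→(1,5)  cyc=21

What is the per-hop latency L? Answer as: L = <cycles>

L = 4

Δcyc across hop 0→1: 9 − 5 = 4.
Per-hop latency L = Δcyc = 4.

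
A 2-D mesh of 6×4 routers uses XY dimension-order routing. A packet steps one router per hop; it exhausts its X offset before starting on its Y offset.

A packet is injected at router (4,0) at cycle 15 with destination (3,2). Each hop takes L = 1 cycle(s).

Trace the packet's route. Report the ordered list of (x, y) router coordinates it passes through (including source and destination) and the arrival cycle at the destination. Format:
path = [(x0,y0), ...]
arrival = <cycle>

path = [(4,0), (3,0), (3,1), (3,2)]
arrival = 18

#0 — 4,0 | c15
#1 — 3,0 | c16 | W
#2 — 3,1 | c17 | N
#3 — 3,2 | c18 | N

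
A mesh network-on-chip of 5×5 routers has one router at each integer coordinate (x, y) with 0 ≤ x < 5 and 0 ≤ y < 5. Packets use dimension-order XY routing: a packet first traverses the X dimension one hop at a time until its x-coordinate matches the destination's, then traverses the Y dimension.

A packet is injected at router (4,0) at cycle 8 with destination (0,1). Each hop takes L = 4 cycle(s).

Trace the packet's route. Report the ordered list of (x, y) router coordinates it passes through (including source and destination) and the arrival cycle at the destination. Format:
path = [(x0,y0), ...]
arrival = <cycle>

src (4,0)  cyc=8
W→(3,0)  cyc=12
W→(2,0)  cyc=16
W→(1,0)  cyc=20
W→(0,0)  cyc=24
N→(0,1)  cyc=28

path = [(4,0), (3,0), (2,0), (1,0), (0,0), (0,1)]
arrival = 28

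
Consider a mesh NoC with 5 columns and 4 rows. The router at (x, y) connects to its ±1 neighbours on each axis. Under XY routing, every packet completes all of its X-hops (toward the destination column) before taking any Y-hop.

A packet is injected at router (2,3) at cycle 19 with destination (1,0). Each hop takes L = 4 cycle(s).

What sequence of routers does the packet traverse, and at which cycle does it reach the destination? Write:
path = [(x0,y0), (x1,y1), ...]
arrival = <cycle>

  0. router=(2,3) cycle=19 (inject)
  1. router=(1,3) cycle=23 dir=W
  2. router=(1,2) cycle=27 dir=S
  3. router=(1,1) cycle=31 dir=S
  4. router=(1,0) cycle=35 dir=S

path = [(2,3), (1,3), (1,2), (1,1), (1,0)]
arrival = 35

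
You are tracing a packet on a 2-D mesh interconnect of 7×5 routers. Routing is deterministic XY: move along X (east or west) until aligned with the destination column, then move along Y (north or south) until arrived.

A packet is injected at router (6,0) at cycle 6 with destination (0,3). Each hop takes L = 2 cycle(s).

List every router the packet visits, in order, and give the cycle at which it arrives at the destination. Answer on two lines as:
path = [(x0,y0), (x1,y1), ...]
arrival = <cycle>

path = [(6,0), (5,0), (4,0), (3,0), (2,0), (1,0), (0,0), (0,1), (0,2), (0,3)]
arrival = 24

  0. router=(6,0) cycle=6 (inject)
  1. router=(5,0) cycle=8 dir=W
  2. router=(4,0) cycle=10 dir=W
  3. router=(3,0) cycle=12 dir=W
  4. router=(2,0) cycle=14 dir=W
  5. router=(1,0) cycle=16 dir=W
  6. router=(0,0) cycle=18 dir=W
  7. router=(0,1) cycle=20 dir=N
  8. router=(0,2) cycle=22 dir=N
  9. router=(0,3) cycle=24 dir=N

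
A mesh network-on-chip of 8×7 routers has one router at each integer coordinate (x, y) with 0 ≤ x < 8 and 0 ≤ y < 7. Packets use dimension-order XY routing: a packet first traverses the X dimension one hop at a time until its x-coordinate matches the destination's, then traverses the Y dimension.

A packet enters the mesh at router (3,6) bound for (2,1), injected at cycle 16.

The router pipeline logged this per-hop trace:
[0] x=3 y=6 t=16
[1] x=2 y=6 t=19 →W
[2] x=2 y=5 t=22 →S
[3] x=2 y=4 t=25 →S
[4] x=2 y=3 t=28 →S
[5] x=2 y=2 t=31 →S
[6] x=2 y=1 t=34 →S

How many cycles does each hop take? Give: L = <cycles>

Between hops 0 and 1 the cycle counter advances 19 − 16 = 3.
Each hop adds L, hence L = 3.

L = 3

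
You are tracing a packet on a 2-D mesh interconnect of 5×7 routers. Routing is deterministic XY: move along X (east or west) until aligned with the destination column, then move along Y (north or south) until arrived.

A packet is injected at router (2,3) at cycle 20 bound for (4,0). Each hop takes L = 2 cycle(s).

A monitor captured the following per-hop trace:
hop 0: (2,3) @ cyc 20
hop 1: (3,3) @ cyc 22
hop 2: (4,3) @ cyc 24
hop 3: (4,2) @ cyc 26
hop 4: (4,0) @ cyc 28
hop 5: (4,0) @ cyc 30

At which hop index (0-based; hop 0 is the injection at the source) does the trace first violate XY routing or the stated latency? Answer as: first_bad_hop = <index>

first_bad_hop = 4

check 1→ d=(1,0) cyc+2: ok
check 2→ d=(1,0) cyc+2: ok
check 3→ d=(0,-1) cyc+2: ok
check 4→ d=(0,-2) cyc+2: BAD: non-unit step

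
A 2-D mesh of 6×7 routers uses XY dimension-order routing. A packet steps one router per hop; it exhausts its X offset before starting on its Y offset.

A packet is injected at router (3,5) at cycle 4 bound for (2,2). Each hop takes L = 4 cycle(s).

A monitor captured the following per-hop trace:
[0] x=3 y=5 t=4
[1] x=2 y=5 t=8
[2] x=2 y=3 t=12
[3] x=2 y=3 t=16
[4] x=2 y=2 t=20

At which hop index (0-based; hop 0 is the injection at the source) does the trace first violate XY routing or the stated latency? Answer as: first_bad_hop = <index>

first_bad_hop = 2

[1] (-1,+0) / 4c ⇒ ok
[2] (+0,-2) / 4c ⇒ BAD: non-unit step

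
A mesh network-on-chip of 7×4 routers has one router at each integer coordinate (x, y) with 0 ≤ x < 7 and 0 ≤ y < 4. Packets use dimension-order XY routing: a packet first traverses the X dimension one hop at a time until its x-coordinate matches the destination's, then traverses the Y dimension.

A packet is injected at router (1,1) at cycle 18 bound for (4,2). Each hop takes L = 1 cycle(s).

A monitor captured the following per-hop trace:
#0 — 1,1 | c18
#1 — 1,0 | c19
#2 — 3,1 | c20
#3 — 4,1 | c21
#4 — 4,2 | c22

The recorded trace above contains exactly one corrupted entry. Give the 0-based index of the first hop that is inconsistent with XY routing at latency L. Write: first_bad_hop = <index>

  1: Δx=+0 Δy=-1 Δt=1 [BAD: Y-move but x=1≠4]

first_bad_hop = 1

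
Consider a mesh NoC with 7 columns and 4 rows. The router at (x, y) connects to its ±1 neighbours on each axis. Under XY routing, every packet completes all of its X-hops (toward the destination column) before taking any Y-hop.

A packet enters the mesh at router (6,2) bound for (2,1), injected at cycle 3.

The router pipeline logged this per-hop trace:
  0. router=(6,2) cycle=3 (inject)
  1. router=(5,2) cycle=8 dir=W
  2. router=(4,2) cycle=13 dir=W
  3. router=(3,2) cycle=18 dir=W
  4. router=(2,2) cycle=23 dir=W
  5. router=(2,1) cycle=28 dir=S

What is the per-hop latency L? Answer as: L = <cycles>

cyc[1] − cyc[0] = 8 − 3 = 5.
Each hop adds L, hence L = 5.

L = 5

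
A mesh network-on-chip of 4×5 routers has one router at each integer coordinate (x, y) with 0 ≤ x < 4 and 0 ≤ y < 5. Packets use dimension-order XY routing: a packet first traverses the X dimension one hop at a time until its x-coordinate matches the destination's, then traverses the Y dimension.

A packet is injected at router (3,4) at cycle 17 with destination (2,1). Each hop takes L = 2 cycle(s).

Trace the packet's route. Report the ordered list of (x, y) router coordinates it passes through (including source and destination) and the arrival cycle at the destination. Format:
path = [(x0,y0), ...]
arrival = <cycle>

[0] x=3 y=4 t=17
[1] x=2 y=4 t=19 →W
[2] x=2 y=3 t=21 →S
[3] x=2 y=2 t=23 →S
[4] x=2 y=1 t=25 →S

path = [(3,4), (2,4), (2,3), (2,2), (2,1)]
arrival = 25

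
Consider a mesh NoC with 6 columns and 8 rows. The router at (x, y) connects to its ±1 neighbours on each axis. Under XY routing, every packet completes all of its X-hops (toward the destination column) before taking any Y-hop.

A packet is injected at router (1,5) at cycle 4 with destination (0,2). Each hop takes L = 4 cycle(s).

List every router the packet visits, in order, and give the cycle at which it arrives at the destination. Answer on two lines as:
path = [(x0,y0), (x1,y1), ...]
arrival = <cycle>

src (1,5)  cyc=4
W→(0,5)  cyc=8
S→(0,4)  cyc=12
S→(0,3)  cyc=16
S→(0,2)  cyc=20

path = [(1,5), (0,5), (0,4), (0,3), (0,2)]
arrival = 20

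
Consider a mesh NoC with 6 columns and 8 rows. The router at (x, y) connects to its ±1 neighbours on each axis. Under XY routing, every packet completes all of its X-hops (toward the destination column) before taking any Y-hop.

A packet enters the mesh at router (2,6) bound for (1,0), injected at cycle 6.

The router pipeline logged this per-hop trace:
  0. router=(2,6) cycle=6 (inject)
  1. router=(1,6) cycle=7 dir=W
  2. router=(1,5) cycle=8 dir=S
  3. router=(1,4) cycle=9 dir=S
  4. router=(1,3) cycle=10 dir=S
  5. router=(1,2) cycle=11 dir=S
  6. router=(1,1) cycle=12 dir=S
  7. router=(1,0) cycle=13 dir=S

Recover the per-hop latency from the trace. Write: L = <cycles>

L = 1

Between hops 0 and 1 the cycle counter advances 7 − 6 = 1.
That increment is L by definition: L = 1.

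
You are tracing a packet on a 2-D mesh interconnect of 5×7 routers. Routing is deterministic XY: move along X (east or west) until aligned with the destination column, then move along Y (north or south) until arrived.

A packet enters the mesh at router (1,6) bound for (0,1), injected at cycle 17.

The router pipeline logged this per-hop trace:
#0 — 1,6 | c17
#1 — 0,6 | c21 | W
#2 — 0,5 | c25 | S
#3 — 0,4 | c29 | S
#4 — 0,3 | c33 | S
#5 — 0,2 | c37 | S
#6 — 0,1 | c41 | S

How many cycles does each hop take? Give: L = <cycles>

L = 4

Δcyc across hop 0→1: 21 − 17 = 4.
Per-hop latency L = Δcyc = 4.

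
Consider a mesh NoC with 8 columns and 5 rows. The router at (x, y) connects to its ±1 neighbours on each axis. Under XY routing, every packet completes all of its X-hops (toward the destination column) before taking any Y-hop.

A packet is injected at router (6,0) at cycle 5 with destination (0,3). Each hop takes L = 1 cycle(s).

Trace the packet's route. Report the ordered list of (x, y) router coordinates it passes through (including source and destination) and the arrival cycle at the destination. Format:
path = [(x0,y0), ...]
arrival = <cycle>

  0. router=(6,0) cycle=5 (inject)
  1. router=(5,0) cycle=6 dir=W
  2. router=(4,0) cycle=7 dir=W
  3. router=(3,0) cycle=8 dir=W
  4. router=(2,0) cycle=9 dir=W
  5. router=(1,0) cycle=10 dir=W
  6. router=(0,0) cycle=11 dir=W
  7. router=(0,1) cycle=12 dir=N
  8. router=(0,2) cycle=13 dir=N
  9. router=(0,3) cycle=14 dir=N

path = [(6,0), (5,0), (4,0), (3,0), (2,0), (1,0), (0,0), (0,1), (0,2), (0,3)]
arrival = 14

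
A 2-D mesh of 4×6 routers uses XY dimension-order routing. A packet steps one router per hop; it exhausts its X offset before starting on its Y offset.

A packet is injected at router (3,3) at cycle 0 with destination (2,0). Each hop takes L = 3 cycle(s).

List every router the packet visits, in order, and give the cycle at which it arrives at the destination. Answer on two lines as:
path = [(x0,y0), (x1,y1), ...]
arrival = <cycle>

#0 — 3,3 | c0
#1 — 2,3 | c3 | W
#2 — 2,2 | c6 | S
#3 — 2,1 | c9 | S
#4 — 2,0 | c12 | S

path = [(3,3), (2,3), (2,2), (2,1), (2,0)]
arrival = 12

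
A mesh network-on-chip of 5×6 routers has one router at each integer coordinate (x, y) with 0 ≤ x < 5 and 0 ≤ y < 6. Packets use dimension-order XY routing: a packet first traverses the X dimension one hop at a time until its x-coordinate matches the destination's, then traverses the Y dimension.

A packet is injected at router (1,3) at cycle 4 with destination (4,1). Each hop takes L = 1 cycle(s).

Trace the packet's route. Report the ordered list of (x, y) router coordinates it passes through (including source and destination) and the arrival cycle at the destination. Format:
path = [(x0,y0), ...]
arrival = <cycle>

path = [(1,3), (2,3), (3,3), (4,3), (4,2), (4,1)]
arrival = 9

t=4: at (1,3)
t=5: at (2,3) after E
t=6: at (3,3) after E
t=7: at (4,3) after E
t=8: at (4,2) after S
t=9: at (4,1) after S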